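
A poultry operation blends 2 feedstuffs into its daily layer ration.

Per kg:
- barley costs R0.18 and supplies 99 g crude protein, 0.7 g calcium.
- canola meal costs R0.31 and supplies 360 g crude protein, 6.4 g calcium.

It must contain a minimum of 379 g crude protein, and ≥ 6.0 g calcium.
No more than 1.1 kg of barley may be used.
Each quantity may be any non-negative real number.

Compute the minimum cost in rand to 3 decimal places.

R0.326

Set it up as a linear program. Let x1 = kg of barley, x2 = kg of canola meal.
Minimize 0.18x1 + 0.31x2 with:
  99x1 + 360x2 ≥ 379   (crude protein)
  0.7x1 + 6.4x2 ≥ 6   (calcium)
  x1 ≤ 1.1
  x1, x2 ≥ 0.
At the optimum only canola meal is positive (barley = 0). There the crude protein constraint is tight.
Solving gives x2 = 1.053.
Objective = 0.31·1.053 = 0.32643.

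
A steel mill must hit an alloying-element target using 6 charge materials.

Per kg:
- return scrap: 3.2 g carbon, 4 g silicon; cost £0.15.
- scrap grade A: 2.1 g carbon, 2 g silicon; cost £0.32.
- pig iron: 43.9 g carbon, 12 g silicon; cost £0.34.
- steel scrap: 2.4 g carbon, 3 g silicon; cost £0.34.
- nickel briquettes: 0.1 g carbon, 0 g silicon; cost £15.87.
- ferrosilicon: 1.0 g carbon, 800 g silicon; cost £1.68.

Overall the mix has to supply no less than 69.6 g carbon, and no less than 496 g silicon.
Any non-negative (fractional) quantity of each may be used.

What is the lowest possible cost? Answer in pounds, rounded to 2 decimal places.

£1.54

Set it up as a linear program. Let x1 = kg of return scrap, x2 = kg of scrap grade A, x3 = kg of pig iron, x4 = kg of steel scrap, x5 = kg of nickel briquettes, x6 = kg of ferrosilicon.
Minimize 0.15x1 + 0.32x2 + 0.34x3 + 0.34x4 + 15.87x5 + 1.68x6 with:
  3.2x1 + 2.1x2 + 43.9x3 + 2.4x4 + 0.1x5 + 1x6 ≥ 69.6   (carbon)
  4x1 + 2x2 + 12x3 + 3x4 + 800x6 ≥ 496   (silicon)
  x1, x2, x3, x4, x5, x6 ≥ 0.
At the optimum only pig iron, ferrosilicon are positive (return scrap, scrap grade A, steel scrap, nickel briquettes = 0). The carbon and silicon requirements are met with equality.
Solving gives x3 = 1.572, x6 = 0.5964.
Objective = 0.34·1.572 + 1.68·0.5964 = 1.5364.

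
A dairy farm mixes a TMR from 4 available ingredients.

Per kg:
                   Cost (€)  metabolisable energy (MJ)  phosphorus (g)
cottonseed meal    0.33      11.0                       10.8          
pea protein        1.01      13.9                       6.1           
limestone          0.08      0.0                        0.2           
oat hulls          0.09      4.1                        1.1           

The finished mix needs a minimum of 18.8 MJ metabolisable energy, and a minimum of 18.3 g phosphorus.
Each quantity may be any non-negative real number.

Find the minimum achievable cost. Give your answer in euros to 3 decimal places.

Set it up as a linear program. Let x1 = kg of cottonseed meal, x2 = kg of pea protein, x3 = kg of limestone, x4 = kg of oat hulls.
Minimize 0.33x1 + 1.01x2 + 0.08x3 + 0.09x4 with:
  11x1 + 13.9x2 + 4.1x4 ≥ 18.8   (metabolisable energy)
  10.8x1 + 6.1x2 + 0.2x3 + 1.1x4 ≥ 18.3   (phosphorus)
  x1, x2, x3, x4 ≥ 0.
The optimal basis is {cottonseed meal, oat hulls}; pea protein, limestone drop out. There the metabolisable energy and phosphorus constraints are tight.
Solving gives x1 = 1.689, x4 = 0.05407.
Objective = 0.33·1.689 + 0.09·0.05407 = 0.56224.

€0.562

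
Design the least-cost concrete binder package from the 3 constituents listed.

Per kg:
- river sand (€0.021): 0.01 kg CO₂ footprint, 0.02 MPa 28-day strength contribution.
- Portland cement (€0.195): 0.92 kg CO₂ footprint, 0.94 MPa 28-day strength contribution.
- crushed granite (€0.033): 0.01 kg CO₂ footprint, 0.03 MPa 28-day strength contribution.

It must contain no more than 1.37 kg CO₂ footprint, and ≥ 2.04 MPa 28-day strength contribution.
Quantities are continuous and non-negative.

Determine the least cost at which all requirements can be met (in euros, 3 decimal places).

Set it up as a linear program. Let x1 = kg of river sand, x2 = kg of Portland cement, x3 = kg of crushed granite.
Minimise 0.021x1 + 0.195x2 + 0.033x3 with:
  0.01x1 + 0.92x2 + 0.01x3 ≤ 1.37   (CO₂ footprint)
  0.02x1 + 0.94x2 + 0.03x3 ≥ 2.04   (28-day strength contribution)
  x1, x2, x3 ≥ 0.
The cheapest feasible vertex uses only Portland cement, crushed granite; river sand is not used. There the CO₂ footprint and 28-day strength contribution constraints are tight.
Optimal quantities: Portland cement = 1.137 kg, crushed granite = 32.36 kg.
Hence cost = 0.195·1.137 + 0.033·32.36 = €1.28960.

€1.290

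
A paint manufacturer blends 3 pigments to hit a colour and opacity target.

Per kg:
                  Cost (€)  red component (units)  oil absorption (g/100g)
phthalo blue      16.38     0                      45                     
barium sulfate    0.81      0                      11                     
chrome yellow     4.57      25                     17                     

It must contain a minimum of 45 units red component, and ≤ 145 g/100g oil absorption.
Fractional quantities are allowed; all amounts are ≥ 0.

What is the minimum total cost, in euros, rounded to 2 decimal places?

Let x1 = kg of phthalo blue, x2 = kg of barium sulfate, x3 = kg of chrome yellow.
Minimise 16.38x1 + 0.81x2 + 4.57x3 s.t.:
  25x3 ≥ 45   (red component)
  45x1 + 11x2 + 17x3 ≤ 145   (oil absorption)
  x1, x2, x3 ≥ 0.
The optimal basis is {chrome yellow}; phthalo blue, barium sulfate drop out. Binding constraint: red component.
Solving gives x3 = 1.8.
Cost = 4.57·1.8 = 8.2260.

€8.23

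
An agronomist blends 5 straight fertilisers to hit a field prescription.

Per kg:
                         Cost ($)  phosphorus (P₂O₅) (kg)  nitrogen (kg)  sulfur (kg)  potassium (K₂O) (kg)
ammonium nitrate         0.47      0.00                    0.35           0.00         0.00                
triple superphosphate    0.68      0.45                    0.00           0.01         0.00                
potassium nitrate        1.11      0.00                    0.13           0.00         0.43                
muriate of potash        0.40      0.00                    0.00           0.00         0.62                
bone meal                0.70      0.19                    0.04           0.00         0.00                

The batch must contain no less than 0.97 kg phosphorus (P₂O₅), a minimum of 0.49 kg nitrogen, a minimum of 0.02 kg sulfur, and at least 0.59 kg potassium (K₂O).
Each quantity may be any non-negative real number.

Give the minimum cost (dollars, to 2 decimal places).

$2.50

This is a linear program. Let x1 = kg of ammonium nitrate, x2 = kg of triple superphosphate, x3 = kg of potassium nitrate, x4 = kg of muriate of potash, x5 = kg of bone meal.
Minimise 0.47x1 + 0.68x2 + 1.11x3 + 0.4x4 + 0.7x5 s.t.:
  0.45x2 + 0.19x5 ≥ 0.97   (phosphorus (P₂O₅))
  0.35x1 + 0.13x3 + 0.04x5 ≥ 0.49   (nitrogen)
  0.01x2 ≥ 0.02   (sulfur)
  0.43x3 + 0.62x4 ≥ 0.59   (potassium (K₂O))
  x1, x2, x3, x4, x5 ≥ 0.
At the optimum only ammonium nitrate, triple superphosphate, muriate of potash are positive (potassium nitrate, bone meal = 0). Binding constraints: phosphorus (P₂O₅), nitrogen, potassium (K₂O).
Solving gives x1 = 1.4, x2 = 2.156, x4 = 0.9516.
Cost = 0.47·1.4 + 0.68·2.156 + 0.4·0.9516 = 2.5047.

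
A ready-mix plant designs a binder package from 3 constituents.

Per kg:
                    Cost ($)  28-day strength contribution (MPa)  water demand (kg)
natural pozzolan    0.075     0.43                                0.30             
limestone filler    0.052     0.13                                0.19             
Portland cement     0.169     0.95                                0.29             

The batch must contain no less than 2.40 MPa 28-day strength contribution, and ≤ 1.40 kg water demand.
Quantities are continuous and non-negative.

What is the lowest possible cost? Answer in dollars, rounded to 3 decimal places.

$0.421

Let x1 = kg of natural pozzolan, x2 = kg of limestone filler, x3 = kg of Portland cement.
Minimise 0.075x1 + 0.052x2 + 0.169x3 subject to:
  0.43x1 + 0.13x2 + 0.95x3 ≥ 2.4   (28-day strength contribution)
  0.3x1 + 0.19x2 + 0.29x3 ≤ 1.4   (water demand)
  x1, x2, x3 ≥ 0.
The minimum-cost mix takes nothing from limestone filler — only natural pozzolan, Portland cement. There the 28-day strength contribution and water demand constraints are tight.
Solving gives x1 = 3.955, x3 = 0.7361.
Objective = 0.075·3.955 + 0.169·0.7361 = 0.42103.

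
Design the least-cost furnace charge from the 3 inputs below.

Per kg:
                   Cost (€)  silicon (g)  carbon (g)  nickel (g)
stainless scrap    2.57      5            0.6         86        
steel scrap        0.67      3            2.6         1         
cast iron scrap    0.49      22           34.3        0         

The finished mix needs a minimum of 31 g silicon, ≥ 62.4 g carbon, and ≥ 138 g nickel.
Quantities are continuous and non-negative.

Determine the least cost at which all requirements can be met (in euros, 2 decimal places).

Let x1 = kg of stainless scrap, x2 = kg of steel scrap, x3 = kg of cast iron scrap.
Minimise 2.57x1 + 0.67x2 + 0.49x3 subject to:
  5x1 + 3x2 + 22x3 ≥ 31   (silicon)
  0.6x1 + 2.6x2 + 34.3x3 ≥ 62.4   (carbon)
  86x1 + 1x2 ≥ 138   (nickel)
  x1, x2, x3 ≥ 0.
The cheapest feasible vertex uses only stainless scrap, cast iron scrap; steel scrap is not used. Binding constraints: carbon and nickel.
Solving gives x1 = 1.605, x3 = 1.791.
Total cost: 2.57·1.605 + 0.49·1.791 = 5.0024.

€5.00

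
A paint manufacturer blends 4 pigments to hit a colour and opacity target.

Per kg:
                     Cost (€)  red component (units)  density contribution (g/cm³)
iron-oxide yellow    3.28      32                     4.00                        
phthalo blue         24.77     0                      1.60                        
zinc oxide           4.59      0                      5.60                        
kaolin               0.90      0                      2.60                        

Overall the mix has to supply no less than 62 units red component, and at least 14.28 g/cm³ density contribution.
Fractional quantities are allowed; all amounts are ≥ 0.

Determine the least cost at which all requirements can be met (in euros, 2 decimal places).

Treat it as an LP. Let x1 = kg of iron-oxide yellow, x2 = kg of phthalo blue, x3 = kg of zinc oxide, x4 = kg of kaolin.
Minimise 3.28x1 + 24.77x2 + 4.59x3 + 0.9x4 subject to:
  32x1 ≥ 62   (red component)
  4x1 + 1.6x2 + 5.6x3 + 2.6x4 ≥ 14.28   (density contribution)
  x1, x2, x3, x4 ≥ 0.
The cheapest feasible vertex uses only iron-oxide yellow, kaolin; phthalo blue, zinc oxide are not used. The red component and density contribution requirements are met with equality.
Optimal quantities: iron-oxide yellow = 1.938 kg, kaolin = 2.512 kg.
Objective = 3.28·1.938 + 0.9·2.512 = 8.6174.

€8.62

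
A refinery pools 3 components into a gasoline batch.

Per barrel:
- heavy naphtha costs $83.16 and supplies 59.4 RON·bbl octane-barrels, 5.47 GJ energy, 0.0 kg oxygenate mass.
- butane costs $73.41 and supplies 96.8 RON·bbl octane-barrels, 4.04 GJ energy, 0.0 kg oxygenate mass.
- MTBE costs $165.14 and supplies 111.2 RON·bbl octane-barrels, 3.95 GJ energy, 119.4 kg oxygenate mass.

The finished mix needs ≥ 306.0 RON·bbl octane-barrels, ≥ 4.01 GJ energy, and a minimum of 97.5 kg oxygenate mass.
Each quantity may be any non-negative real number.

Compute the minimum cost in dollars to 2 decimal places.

Let x1 = barrels of heavy naphtha, x2 = barrels of butane, x3 = barrels of MTBE.
Minimize 83.16x1 + 73.41x2 + 165.14x3 subject to:
  59.4x1 + 96.8x2 + 111.2x3 ≥ 306   (octane-barrels)
  5.47x1 + 4.04x2 + 3.95x3 ≥ 4.01   (energy)
  119.4x3 ≥ 97.5   (oxygenate mass)
  x1, x2, x3 ≥ 0.
At the optimum only butane, MTBE are positive (heavy naphtha = 0). Binding constraints: octane-barrels and oxygenate mass.
So butane = 2.2231 barrels, MTBE = 0.81658 barrels.
Hence cost = 73.41·2.2231 + 165.14·0.81658 = $298.0478.

$298.05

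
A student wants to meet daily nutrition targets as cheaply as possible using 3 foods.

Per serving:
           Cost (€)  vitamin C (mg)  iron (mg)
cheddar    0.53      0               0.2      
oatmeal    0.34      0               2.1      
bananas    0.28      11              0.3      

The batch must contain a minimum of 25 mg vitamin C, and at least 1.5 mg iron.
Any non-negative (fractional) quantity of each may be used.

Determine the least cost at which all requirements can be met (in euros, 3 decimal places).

€0.769

This is a linear program. Let x1 = servings of cheddar, x2 = servings of oatmeal, x3 = servings of bananas.
Minimize 0.53x1 + 0.34x2 + 0.28x3 s.t.:
  11x3 ≥ 25   (vitamin C)
  0.2x1 + 2.1x2 + 0.3x3 ≥ 1.5   (iron)
  x1, x2, x3 ≥ 0.
The optimal basis is {oatmeal, bananas}; cheddar drops out. The vitamin C and iron requirements are met with equality.
Optimal quantities: oatmeal = 0.3896 servings, bananas = 2.273 servings.
Cost = 0.34·0.3896 + 0.28·2.273 = 0.76890.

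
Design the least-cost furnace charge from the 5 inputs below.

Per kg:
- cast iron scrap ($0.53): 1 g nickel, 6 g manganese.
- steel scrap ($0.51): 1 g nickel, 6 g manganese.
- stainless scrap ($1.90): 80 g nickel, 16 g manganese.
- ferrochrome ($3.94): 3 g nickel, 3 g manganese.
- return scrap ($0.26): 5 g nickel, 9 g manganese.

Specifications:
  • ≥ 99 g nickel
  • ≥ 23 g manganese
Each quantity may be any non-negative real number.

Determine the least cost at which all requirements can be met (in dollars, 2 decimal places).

$2.41

Let x1 = kg of cast iron scrap, x2 = kg of steel scrap, x3 = kg of stainless scrap, x4 = kg of ferrochrome, x5 = kg of return scrap.
Minimise 0.53x1 + 0.51x2 + 1.9x3 + 3.94x4 + 0.26x5 with:
  1x1 + 1x2 + 80x3 + 3x4 + 5x5 ≥ 99   (nickel)
  6x1 + 6x2 + 16x3 + 3x4 + 9x5 ≥ 23   (manganese)
  x1, x2, x3, x4, x5 ≥ 0.
The minimum-cost mix takes nothing from cast iron scrap, steel scrap, ferrochrome — only stainless scrap, return scrap. There the nickel and manganese constraints are tight.
That vertex is x3 = 1.213, x5 = 0.4.
Objective = 1.9·1.213 + 0.26·0.4 = 2.4087.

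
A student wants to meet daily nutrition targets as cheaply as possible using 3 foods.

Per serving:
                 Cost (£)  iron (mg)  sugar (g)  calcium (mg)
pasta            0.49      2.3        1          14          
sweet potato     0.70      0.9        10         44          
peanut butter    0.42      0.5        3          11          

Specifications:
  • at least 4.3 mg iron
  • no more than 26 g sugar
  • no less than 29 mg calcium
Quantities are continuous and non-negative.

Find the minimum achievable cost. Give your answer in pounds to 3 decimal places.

£0.953

Let x1 = servings of pasta, x2 = servings of sweet potato, x3 = servings of peanut butter.
min 0.49x1 + 0.7x2 + 0.42x3 with:
  2.3x1 + 0.9x2 + 0.5x3 ≥ 4.3   (iron)
  1x1 + 10x2 + 3x3 ≤ 26   (sugar)
  14x1 + 44x2 + 11x3 ≥ 29   (calcium)
  x1, x2, x3 ≥ 0.
At the optimum only pasta, sweet potato are positive (peanut butter = 0). Binding constraints: iron and calcium.
That vertex is x1 = 1.841, x2 = 0.07336.
Objective = 0.49·1.841 + 0.7·0.07336 = 0.95344.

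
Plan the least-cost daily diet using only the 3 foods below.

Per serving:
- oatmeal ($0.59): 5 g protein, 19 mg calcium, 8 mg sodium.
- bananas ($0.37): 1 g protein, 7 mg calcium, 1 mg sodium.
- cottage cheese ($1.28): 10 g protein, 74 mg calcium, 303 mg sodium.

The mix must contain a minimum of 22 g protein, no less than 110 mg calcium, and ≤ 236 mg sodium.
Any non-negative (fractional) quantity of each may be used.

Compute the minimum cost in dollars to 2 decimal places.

$2.71

Treat it as an LP. Let x1 = servings of oatmeal, x2 = servings of bananas, x3 = servings of cottage cheese.
Minimise 0.59x1 + 0.37x2 + 1.28x3 s.t.:
  5x1 + 1x2 + 10x3 ≥ 22   (protein)
  19x1 + 7x2 + 74x3 ≥ 110   (calcium)
  8x1 + 1x2 + 303x3 ≤ 236   (sodium)
  x1, x2, x3 ≥ 0.
The optimal basis is {oatmeal, cottage cheese}; bananas drops out. Binding constraints: calcium and sodium.
So oatmeal = 3.072 servings, cottage cheese = 0.6978 servings.
Objective = 0.59·3.072 + 1.28·0.6978 = 2.7057.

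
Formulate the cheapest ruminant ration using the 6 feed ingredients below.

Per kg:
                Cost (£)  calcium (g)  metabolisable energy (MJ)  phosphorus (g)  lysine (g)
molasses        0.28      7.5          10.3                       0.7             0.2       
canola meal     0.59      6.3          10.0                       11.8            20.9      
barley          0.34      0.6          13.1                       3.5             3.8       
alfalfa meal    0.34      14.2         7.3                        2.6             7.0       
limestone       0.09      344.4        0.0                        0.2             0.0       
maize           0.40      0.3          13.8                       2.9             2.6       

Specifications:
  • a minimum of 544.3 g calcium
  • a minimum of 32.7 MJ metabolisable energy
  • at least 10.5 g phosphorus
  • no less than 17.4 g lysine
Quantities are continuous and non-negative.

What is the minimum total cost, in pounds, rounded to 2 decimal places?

£1.14

This is a linear program. Let x1 = kg of molasses, x2 = kg of canola meal, x3 = kg of barley, x4 = kg of alfalfa meal, x5 = kg of limestone, x6 = kg of maize.
Minimize 0.28x1 + 0.59x2 + 0.34x3 + 0.34x4 + 0.09x5 + 0.4x6 subject to:
  7.5x1 + 6.3x2 + 0.6x3 + 14.2x4 + 344.4x5 + 0.3x6 ≥ 544.3   (calcium)
  10.3x1 + 10x2 + 13.1x3 + 7.3x4 + 13.8x6 ≥ 32.7   (metabolisable energy)
  0.7x1 + 11.8x2 + 3.5x3 + 2.6x4 + 0.2x5 + 2.9x6 ≥ 10.5   (phosphorus)
  0.2x1 + 20.9x2 + 3.8x3 + 7x4 + 2.6x6 ≥ 17.4   (lysine)
  x1, x2, x3, x4, x5, x6 ≥ 0.
The minimum-cost mix takes nothing from molasses, alfalfa meal, maize — only canola meal, barley, limestone. The calcium, metabolisable energy, lysine requirements are met with equality.
Optimal quantities: canola meal = 0.4397 kg, barley = 2.161 kg, limestone = 1.569 kg.
Cost = 0.59·0.4397 + 0.34·2.161 + 0.09·1.569 = 1.1354.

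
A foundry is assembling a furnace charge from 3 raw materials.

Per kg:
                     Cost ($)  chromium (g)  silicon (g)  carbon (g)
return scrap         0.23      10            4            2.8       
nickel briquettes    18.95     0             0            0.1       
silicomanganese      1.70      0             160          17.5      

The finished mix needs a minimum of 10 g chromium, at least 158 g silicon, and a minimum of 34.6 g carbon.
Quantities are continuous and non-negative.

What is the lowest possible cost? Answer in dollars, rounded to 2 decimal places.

$3.05

Let x1 = kg of return scrap, x2 = kg of nickel briquettes, x3 = kg of silicomanganese.
Minimise 0.23x1 + 18.95x2 + 1.7x3 with:
  10x1 ≥ 10   (chromium)
  4x1 + 160x3 ≥ 158   (silicon)
  2.8x1 + 0.1x2 + 17.5x3 ≥ 34.6   (carbon)
  x1, x2, x3 ≥ 0.
At the optimum only return scrap, silicomanganese are positive (nickel briquettes = 0). There the silicon and carbon constraints are tight.
Solving gives x1 = 7.331, x3 = 0.8042.
Hence cost = 0.23·7.331 + 1.7·0.8042 = $3.0533.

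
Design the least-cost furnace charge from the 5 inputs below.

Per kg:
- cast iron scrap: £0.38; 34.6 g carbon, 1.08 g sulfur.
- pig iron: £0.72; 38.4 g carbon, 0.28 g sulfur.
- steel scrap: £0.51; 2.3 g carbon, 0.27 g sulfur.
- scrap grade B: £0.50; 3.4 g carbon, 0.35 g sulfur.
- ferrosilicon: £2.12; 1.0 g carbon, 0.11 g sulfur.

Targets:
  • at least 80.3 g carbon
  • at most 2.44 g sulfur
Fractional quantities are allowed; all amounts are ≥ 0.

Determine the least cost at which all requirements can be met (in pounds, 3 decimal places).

£0.903

Let x1 = kg of cast iron scrap, x2 = kg of pig iron, x3 = kg of steel scrap, x4 = kg of scrap grade B, x5 = kg of ferrosilicon.
Minimize 0.38x1 + 0.72x2 + 0.51x3 + 0.5x4 + 2.12x5 with:
  34.6x1 + 38.4x2 + 2.3x3 + 3.4x4 + 1x5 ≥ 80.3   (carbon)
  1.08x1 + 0.28x2 + 0.27x3 + 0.35x4 + 0.11x5 ≤ 2.44   (sulfur)
  x1, x2, x3, x4, x5 ≥ 0.
The minimum-cost mix takes nothing from steel scrap, scrap grade B, ferrosilicon — only cast iron scrap, pig iron. Binding constraints: carbon and sulfur.
So cast iron scrap = 2.24 kg, pig iron = 0.07236 kg.
Cost = 0.38·2.24 + 0.72·0.07236 = 0.90330.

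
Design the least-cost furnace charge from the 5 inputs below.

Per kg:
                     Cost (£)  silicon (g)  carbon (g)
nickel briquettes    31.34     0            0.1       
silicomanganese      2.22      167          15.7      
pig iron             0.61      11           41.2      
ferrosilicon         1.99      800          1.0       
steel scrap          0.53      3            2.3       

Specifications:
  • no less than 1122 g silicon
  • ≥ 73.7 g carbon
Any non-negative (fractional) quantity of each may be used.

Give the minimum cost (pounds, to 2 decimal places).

£3.81

Let x1 = kg of nickel briquettes, x2 = kg of silicomanganese, x3 = kg of pig iron, x4 = kg of ferrosilicon, x5 = kg of steel scrap.
min 31.34x1 + 2.22x2 + 0.61x3 + 1.99x4 + 0.53x5 s.t.:
  167x2 + 11x3 + 800x4 + 3x5 ≥ 1122   (silicon)
  0.1x1 + 15.7x2 + 41.2x3 + 1x4 + 2.3x5 ≥ 73.7   (carbon)
  x1, x2, x3, x4, x5 ≥ 0.
The optimal basis is {pig iron, ferrosilicon}; nickel briquettes, silicomanganese, steel scrap drop out. Binding constraints: silicon and carbon.
Optimal quantities: pig iron = 1.755 kg, ferrosilicon = 1.378 kg.
Total cost: 0.61·1.755 + 1.99·1.378 = 3.8128.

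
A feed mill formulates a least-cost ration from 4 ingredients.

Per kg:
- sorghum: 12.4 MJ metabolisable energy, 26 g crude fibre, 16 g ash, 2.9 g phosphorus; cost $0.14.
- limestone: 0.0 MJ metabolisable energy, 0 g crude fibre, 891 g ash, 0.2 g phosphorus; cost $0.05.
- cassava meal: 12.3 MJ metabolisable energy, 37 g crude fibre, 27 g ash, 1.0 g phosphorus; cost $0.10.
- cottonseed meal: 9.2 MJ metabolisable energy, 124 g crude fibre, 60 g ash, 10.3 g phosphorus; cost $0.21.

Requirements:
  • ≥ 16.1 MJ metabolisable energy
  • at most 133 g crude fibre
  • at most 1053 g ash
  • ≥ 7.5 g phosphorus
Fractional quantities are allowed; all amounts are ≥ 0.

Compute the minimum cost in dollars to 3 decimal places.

Let x1 = kg of sorghum, x2 = kg of limestone, x3 = kg of cassava meal, x4 = kg of cottonseed meal.
Minimise 0.14x1 + 0.05x2 + 0.1x3 + 0.21x4 subject to:
  12.4x1 + 12.3x3 + 9.2x4 ≥ 16.1   (metabolisable energy)
  26x1 + 37x3 + 124x4 ≤ 133   (crude fibre)
  16x1 + 891x2 + 27x3 + 60x4 ≤ 1053   (ash)
  2.9x1 + 0.2x2 + 1x3 + 10.3x4 ≥ 7.5   (phosphorus)
  x1, x2, x3, x4 ≥ 0.
The minimum-cost mix takes nothing from sorghum, limestone — only cassava meal, cottonseed meal. The metabolisable energy and phosphorus requirements are met with equality.
Solving gives x3 = 0.8242, x4 = 0.6481.
Cost = 0.1·0.8242 + 0.21·0.6481 = 0.21852.

$0.219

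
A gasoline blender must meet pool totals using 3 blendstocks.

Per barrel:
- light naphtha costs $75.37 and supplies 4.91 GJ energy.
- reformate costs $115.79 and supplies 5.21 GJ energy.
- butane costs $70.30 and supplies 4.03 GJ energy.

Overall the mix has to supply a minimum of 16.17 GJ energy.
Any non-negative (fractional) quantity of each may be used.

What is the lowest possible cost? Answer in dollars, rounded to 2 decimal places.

Treat it as an LP. Let x1 = barrels of light naphtha, x2 = barrels of reformate, x3 = barrels of butane.
Minimize 75.37x1 + 115.79x2 + 70.3x3 with:
  4.91x1 + 5.21x2 + 4.03x3 ≥ 16.17   (energy)
  x1, x2, x3 ≥ 0.
The cheapest feasible vertex uses only light naphtha; reformate, butane are not used. There the energy constraint is tight.
Optimal quantities: light naphtha = 3.29328 barrels.
Cost = 75.37·3.29328 = 248.2145.

$248.21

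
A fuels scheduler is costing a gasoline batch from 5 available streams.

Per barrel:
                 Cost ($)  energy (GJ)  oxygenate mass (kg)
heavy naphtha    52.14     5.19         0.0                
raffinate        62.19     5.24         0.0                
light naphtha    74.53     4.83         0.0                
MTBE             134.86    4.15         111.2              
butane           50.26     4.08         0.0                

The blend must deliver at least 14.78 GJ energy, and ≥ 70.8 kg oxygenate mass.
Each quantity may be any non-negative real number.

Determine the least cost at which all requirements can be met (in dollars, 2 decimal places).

$207.80

Treat it as an LP. Let x1 = barrels of heavy naphtha, x2 = barrels of raffinate, x3 = barrels of light naphtha, x4 = barrels of MTBE, x5 = barrels of butane.
min 52.14x1 + 62.19x2 + 74.53x3 + 134.86x4 + 50.26x5 with:
  5.19x1 + 5.24x2 + 4.83x3 + 4.15x4 + 4.08x5 ≥ 14.78   (energy)
  111.2x4 ≥ 70.8   (oxygenate mass)
  x1, x2, x3, x4, x5 ≥ 0.
The optimal basis is {heavy naphtha, MTBE}; raffinate, light naphtha, butane drop out. Binding constraints: energy and oxygenate mass.
Optimal quantities: heavy naphtha = 2.3387 barrels, MTBE = 0.63669 barrels.
Objective = 52.14·2.3387 + 134.86·0.63669 = 207.8038.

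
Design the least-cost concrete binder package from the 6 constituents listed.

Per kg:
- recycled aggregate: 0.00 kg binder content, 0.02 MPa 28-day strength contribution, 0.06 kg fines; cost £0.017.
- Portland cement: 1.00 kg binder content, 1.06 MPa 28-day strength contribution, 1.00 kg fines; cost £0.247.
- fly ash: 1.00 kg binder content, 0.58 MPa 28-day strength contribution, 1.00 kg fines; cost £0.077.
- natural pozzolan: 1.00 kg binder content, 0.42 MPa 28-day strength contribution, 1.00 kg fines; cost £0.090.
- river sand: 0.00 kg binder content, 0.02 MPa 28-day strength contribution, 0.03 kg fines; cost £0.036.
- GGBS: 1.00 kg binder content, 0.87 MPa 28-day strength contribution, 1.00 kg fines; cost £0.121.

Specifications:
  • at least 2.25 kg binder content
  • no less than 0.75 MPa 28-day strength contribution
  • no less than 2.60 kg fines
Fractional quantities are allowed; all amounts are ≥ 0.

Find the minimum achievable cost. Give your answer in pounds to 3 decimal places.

£0.200

Let x1 = kg of recycled aggregate, x2 = kg of Portland cement, x3 = kg of fly ash, x4 = kg of natural pozzolan, x5 = kg of river sand, x6 = kg of GGBS.
Minimize 0.017x1 + 0.247x2 + 0.077x3 + 0.09x4 + 0.036x5 + 0.121x6 s.t.:
  1x2 + 1x3 + 1x4 + 1x6 ≥ 2.25   (binder content)
  0.02x1 + 1.06x2 + 0.58x3 + 0.42x4 + 0.02x5 + 0.87x6 ≥ 0.75   (28-day strength contribution)
  0.06x1 + 1x2 + 1x3 + 1x4 + 0.03x5 + 1x6 ≥ 2.6   (fines)
  x1, x2, x3, x4, x5, x6 ≥ 0.
The optimal basis is {fly ash}; recycled aggregate, Portland cement, natural pozzolan, river sand, GGBS drop out. Binding constraint: fines.
That vertex is x3 = 2.6.
Total cost: 0.077·2.6 = 0.20020.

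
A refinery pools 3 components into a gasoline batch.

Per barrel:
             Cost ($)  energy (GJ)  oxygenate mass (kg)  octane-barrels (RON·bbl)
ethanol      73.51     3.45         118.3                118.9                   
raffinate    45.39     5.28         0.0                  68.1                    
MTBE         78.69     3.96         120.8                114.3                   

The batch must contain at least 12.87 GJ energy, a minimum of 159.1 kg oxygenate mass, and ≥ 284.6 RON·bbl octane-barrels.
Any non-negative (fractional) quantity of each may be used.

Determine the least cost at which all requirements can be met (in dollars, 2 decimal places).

Let x1 = barrels of ethanol, x2 = barrels of raffinate, x3 = barrels of MTBE.
min 73.51x1 + 45.39x2 + 78.69x3 with:
  3.45x1 + 5.28x2 + 3.96x3 ≥ 12.87   (energy)
  118.3x1 + 120.8x3 ≥ 159.1   (oxygenate mass)
  118.9x1 + 68.1x2 + 114.3x3 ≥ 284.6   (octane-barrels)
  x1, x2, x3 ≥ 0.
The cheapest feasible vertex uses only ethanol, raffinate; MTBE is not used. The energy and octane-barrels requirements are met with equality.
That vertex is x1 = 1.594, x2 = 1.396.
Hence cost = 73.51·1.594 + 45.39·1.396 = $180.5394.

$180.54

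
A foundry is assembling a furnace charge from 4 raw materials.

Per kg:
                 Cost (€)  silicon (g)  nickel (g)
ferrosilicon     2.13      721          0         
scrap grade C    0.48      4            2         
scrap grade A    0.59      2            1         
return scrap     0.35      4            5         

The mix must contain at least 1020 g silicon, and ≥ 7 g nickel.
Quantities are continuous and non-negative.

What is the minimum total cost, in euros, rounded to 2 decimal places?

€3.49

Let x1 = kg of ferrosilicon, x2 = kg of scrap grade C, x3 = kg of scrap grade A, x4 = kg of return scrap.
min 2.13x1 + 0.48x2 + 0.59x3 + 0.35x4 with:
  721x1 + 4x2 + 2x3 + 4x4 ≥ 1020   (silicon)
  2x2 + 1x3 + 5x4 ≥ 7   (nickel)
  x1, x2, x3, x4 ≥ 0.
The cheapest feasible vertex uses only ferrosilicon, return scrap; scrap grade C, scrap grade A are not used. Binding constraints: silicon and nickel.
So ferrosilicon = 1.407 kg, return scrap = 1.4 kg.
Hence cost = 2.13·1.407 + 0.35·1.4 = €3.4869.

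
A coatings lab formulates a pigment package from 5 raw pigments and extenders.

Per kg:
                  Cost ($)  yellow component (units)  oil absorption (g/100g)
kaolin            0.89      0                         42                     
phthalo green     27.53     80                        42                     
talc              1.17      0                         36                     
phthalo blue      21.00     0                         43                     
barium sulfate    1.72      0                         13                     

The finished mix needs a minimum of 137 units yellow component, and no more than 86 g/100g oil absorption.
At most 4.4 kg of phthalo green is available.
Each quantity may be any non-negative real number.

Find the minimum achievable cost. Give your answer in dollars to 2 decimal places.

Set it up as a linear program. Let x1 = kg of kaolin, x2 = kg of phthalo green, x3 = kg of talc, x4 = kg of phthalo blue, x5 = kg of barium sulfate.
Minimise 0.89x1 + 27.53x2 + 1.17x3 + 21x4 + 1.72x5 with:
  80x2 ≥ 137   (yellow component)
  42x1 + 42x2 + 36x3 + 43x4 + 13x5 ≤ 86   (oil absorption)
  x2 ≤ 4.4
  x1, x2, x3, x4, x5 ≥ 0.
The cheapest feasible vertex uses only phthalo green; kaolin, talc, phthalo blue, barium sulfate are not used. There the yellow component constraint is tight.
Optimal quantities: phthalo green = 1.7125 kg.
Total cost: 27.53·1.7125 = 47.1451.

$47.15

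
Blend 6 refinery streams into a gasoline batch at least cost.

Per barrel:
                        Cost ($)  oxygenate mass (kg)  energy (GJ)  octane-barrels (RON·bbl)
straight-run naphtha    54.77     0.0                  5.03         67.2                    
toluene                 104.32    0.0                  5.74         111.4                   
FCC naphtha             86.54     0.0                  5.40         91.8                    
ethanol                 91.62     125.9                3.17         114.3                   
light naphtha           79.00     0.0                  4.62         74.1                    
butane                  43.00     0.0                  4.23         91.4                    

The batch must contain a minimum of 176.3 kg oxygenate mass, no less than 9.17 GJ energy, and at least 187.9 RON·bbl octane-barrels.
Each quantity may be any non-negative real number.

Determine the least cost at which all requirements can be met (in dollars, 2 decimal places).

$176.39

Set it up as a linear program. Let x1 = barrels of straight-run naphtha, x2 = barrels of toluene, x3 = barrels of FCC naphtha, x4 = barrels of ethanol, x5 = barrels of light naphtha, x6 = barrels of butane.
Minimize 54.77x1 + 104.32x2 + 86.54x3 + 91.62x4 + 79x5 + 43x6 s.t.:
  125.9x4 ≥ 176.3   (oxygenate mass)
  5.03x1 + 5.74x2 + 5.4x3 + 3.17x4 + 4.62x5 + 4.23x6 ≥ 9.17   (energy)
  67.2x1 + 111.4x2 + 91.8x3 + 114.3x4 + 74.1x5 + 91.4x6 ≥ 187.9   (octane-barrels)
  x1, x2, x3, x4, x5, x6 ≥ 0.
The minimum-cost mix takes nothing from straight-run naphtha, toluene, FCC naphtha, light naphtha — only ethanol, butane. There the oxygenate mass and energy constraints are tight.
Optimal quantities: ethanol = 1.4003 barrels, butane = 1.1184 barrels.
Cost = 91.62·1.4003 + 43·1.1184 = 176.3867.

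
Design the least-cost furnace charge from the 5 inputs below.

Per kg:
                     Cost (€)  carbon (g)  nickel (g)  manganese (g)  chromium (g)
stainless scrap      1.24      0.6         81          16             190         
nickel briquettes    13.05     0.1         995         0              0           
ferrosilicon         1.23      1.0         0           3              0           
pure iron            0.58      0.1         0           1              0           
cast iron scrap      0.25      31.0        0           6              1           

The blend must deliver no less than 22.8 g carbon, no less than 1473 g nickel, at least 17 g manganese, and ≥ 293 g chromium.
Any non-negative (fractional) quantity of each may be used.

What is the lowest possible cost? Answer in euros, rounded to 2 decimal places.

Treat it as an LP. Let x1 = kg of stainless scrap, x2 = kg of nickel briquettes, x3 = kg of ferrosilicon, x4 = kg of pure iron, x5 = kg of cast iron scrap.
min 1.24x1 + 13.05x2 + 1.23x3 + 0.58x4 + 0.25x5 subject to:
  0.6x1 + 0.1x2 + 1x3 + 0.1x4 + 31x5 ≥ 22.8   (carbon)
  81x1 + 995x2 ≥ 1473   (nickel)
  16x1 + 3x3 + 1x4 + 6x5 ≥ 17   (manganese)
  190x1 + 1x5 ≥ 293   (chromium)
  x1, x2, x3, x4, x5 ≥ 0.
The cheapest feasible vertex uses only stainless scrap, nickel briquettes, cast iron scrap; ferrosilicon, pure iron are not used. Binding constraints: carbon, nickel, chromium.
Optimal quantities: stainless scrap = 1.538 kg, nickel briquettes = 1.355 kg, cast iron scrap = 0.7013 kg.
Cost = 1.24·1.538 + 13.05·1.355 + 0.25·0.7013 = 19.7652.

€19.77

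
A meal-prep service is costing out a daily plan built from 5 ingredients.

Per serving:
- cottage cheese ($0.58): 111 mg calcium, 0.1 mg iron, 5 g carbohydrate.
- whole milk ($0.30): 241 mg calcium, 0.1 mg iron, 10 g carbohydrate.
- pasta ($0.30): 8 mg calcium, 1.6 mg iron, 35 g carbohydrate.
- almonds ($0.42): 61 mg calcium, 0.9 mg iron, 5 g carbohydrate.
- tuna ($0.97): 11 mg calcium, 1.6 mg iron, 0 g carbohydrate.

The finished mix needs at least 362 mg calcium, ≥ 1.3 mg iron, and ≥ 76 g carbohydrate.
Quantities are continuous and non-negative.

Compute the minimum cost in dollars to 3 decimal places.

Let x1 = servings of cottage cheese, x2 = servings of whole milk, x3 = servings of pasta, x4 = servings of almonds, x5 = servings of tuna.
Minimize 0.58x1 + 0.3x2 + 0.3x3 + 0.42x4 + 0.97x5 s.t.:
  111x1 + 241x2 + 8x3 + 61x4 + 11x5 ≥ 362   (calcium)
  0.1x1 + 0.1x2 + 1.6x3 + 0.9x4 + 1.6x5 ≥ 1.3   (iron)
  5x1 + 10x2 + 35x3 + 5x4 ≥ 76   (carbohydrate)
  x1, x2, x3, x4, x5 ≥ 0.
The minimum-cost mix takes nothing from cottage cheese, almonds, tuna — only whole milk, pasta. The calcium and carbohydrate requirements are met with equality.
That vertex is x2 = 1.444, x3 = 1.759.
Hence cost = 0.3·1.444 + 0.3·1.759 = $0.96090.

$0.961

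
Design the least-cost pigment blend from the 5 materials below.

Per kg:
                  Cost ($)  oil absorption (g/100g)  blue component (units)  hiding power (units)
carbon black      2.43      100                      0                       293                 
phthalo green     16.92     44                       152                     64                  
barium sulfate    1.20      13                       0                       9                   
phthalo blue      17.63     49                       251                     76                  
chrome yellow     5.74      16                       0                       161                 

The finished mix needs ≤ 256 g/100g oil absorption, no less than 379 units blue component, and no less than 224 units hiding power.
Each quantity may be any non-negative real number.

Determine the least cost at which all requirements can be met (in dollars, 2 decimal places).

$27.53

Let x1 = kg of carbon black, x2 = kg of phthalo green, x3 = kg of barium sulfate, x4 = kg of phthalo blue, x5 = kg of chrome yellow.
Minimize 2.43x1 + 16.92x2 + 1.2x3 + 17.63x4 + 5.74x5 subject to:
  100x1 + 44x2 + 13x3 + 49x4 + 16x5 ≤ 256   (oil absorption)
  152x2 + 251x4 ≥ 379   (blue component)
  293x1 + 64x2 + 9x3 + 76x4 + 161x5 ≥ 224   (hiding power)
  x1, x2, x3, x4, x5 ≥ 0.
The optimal basis is {carbon black, phthalo blue}; phthalo green, barium sulfate, chrome yellow drop out. Binding constraints: blue component and hiding power.
Optimal quantities: carbon black = 0.3728 kg, phthalo blue = 1.51 kg.
Total cost: 2.43·0.3728 + 17.63·1.51 = 27.5272.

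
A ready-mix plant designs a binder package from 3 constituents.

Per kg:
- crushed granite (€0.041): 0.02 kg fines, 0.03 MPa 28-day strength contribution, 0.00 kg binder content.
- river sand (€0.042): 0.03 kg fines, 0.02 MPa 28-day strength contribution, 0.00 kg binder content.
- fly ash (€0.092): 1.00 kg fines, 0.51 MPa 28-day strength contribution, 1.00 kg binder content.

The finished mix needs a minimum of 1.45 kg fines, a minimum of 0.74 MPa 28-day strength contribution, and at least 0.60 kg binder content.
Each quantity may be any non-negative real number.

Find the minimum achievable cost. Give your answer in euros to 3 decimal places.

Let x1 = kg of crushed granite, x2 = kg of river sand, x3 = kg of fly ash.
Minimize 0.041x1 + 0.042x2 + 0.092x3 s.t.:
  0.02x1 + 0.03x2 + 1x3 ≥ 1.45   (fines)
  0.03x1 + 0.02x2 + 0.51x3 ≥ 0.74   (28-day strength contribution)
  1x3 ≥ 0.6   (binder content)
  x1, x2, x3 ≥ 0.
The minimum-cost mix takes nothing from crushed granite, river sand — only fly ash. The 28-day strength contribution requirement is met with equality.
Solving gives x3 = 1.451.
Cost = 0.092·1.451 = 0.13349.

€0.133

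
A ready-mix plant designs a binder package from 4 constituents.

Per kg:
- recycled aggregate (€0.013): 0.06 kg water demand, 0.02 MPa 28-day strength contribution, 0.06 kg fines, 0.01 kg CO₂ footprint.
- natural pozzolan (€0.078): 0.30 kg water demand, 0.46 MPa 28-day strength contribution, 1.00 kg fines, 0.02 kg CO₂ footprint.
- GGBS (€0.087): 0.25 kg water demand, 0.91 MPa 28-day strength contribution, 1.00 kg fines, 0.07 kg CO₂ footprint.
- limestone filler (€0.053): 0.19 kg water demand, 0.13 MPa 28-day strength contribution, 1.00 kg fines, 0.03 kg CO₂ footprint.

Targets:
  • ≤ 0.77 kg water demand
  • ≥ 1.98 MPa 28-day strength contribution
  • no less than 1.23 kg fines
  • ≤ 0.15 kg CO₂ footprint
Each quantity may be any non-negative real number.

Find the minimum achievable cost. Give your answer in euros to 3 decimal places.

€0.194

Let x1 = kg of recycled aggregate, x2 = kg of natural pozzolan, x3 = kg of GGBS, x4 = kg of limestone filler.
Minimise 0.013x1 + 0.078x2 + 0.087x3 + 0.053x4 subject to:
  0.06x1 + 0.3x2 + 0.25x3 + 0.19x4 ≤ 0.77   (water demand)
  0.02x1 + 0.46x2 + 0.91x3 + 0.13x4 ≥ 1.98   (28-day strength contribution)
  0.06x1 + 1x2 + 1x3 + 1x4 ≥ 1.23   (fines)
  0.01x1 + 0.02x2 + 0.07x3 + 0.03x4 ≤ 0.15   (CO₂ footprint)
  x1, x2, x3, x4 ≥ 0.
At the optimum only natural pozzolan, GGBS are positive (recycled aggregate, limestone filler = 0). There the 28-day strength contribution and CO₂ footprint constraints are tight.
So natural pozzolan = 0.15 kg, GGBS = 2.1 kg.
Cost = 0.078·0.15 + 0.087·2.1 = 0.19440.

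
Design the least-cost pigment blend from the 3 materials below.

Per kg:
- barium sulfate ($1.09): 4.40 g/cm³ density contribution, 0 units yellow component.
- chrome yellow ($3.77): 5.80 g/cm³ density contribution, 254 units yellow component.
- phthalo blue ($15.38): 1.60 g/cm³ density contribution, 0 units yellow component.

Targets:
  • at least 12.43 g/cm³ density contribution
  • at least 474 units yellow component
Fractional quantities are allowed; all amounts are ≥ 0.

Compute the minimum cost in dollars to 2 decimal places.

$7.43

Treat it as an LP. Let x1 = kg of barium sulfate, x2 = kg of chrome yellow, x3 = kg of phthalo blue.
Minimize 1.09x1 + 3.77x2 + 15.38x3 s.t.:
  4.4x1 + 5.8x2 + 1.6x3 ≥ 12.43   (density contribution)
  254x2 ≥ 474   (yellow component)
  x1, x2, x3 ≥ 0.
The minimum-cost mix takes nothing from phthalo blue — only barium sulfate, chrome yellow. The density contribution and yellow component requirements are met with equality.
Solving gives x1 = 0.3651, x2 = 1.866.
Objective = 1.09·0.3651 + 3.77·1.866 = 7.4328.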